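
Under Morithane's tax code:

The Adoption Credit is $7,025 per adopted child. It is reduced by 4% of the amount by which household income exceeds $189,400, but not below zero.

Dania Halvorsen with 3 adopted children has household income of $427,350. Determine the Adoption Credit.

Adoption Credit: base = 3 × $7,025 = $21,075. 4% of the $237,950 excess over $189,400 is $9,518; credit = $21,075 − $9,518 = $11,557.

$11,557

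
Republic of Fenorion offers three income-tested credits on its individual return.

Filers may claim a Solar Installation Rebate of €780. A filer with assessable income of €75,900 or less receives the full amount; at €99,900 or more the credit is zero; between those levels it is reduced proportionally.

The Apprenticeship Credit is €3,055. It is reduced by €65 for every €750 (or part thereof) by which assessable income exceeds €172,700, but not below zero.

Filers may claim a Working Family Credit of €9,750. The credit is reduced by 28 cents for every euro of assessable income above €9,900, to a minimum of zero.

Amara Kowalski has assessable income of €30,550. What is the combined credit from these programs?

€7,803

Solar Installation Rebate: €30,550 is at or below the €75,900 threshold, so the full €780 applies.
Apprenticeship Credit: €30,550 is at or below the €172,700 threshold, so the full €3,055 applies.
Working Family Credit: 28% of the €20,650 excess over €9,900 is €5,782; credit = €9,750 − €5,782 = €3,968.
Total: €780 + €3,055 + €3,968 = €7,803.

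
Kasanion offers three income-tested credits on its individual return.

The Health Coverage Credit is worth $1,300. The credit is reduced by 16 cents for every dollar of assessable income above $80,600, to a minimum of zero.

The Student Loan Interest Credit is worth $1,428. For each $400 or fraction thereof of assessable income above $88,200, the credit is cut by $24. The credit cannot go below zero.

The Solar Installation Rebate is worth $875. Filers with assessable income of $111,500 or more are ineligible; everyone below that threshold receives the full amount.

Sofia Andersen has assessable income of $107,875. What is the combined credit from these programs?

Health Coverage Credit: 16% of the $27,275 excess over $80,600 is $4,364 ≥ base, so the credit is $0.
Student Loan Interest Credit: income exceeds $88,200 by $19,675, which is 50 full-or-partial $400 increments; reduction = 50 × $24 = $1,200, leaving $228.
Solar Installation Rebate: $107,875 is below the $111,500 cutoff, so the full $875 applies.
Total: $0 + $228 + $875 = $1,103.

$1,103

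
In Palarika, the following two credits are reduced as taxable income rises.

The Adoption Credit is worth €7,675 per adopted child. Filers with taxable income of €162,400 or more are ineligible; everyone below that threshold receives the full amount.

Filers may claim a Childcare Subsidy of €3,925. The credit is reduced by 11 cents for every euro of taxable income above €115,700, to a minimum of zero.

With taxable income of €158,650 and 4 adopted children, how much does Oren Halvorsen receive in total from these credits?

Adoption Credit: base = 4 × €7,675 = €30,700. €158,650 is below the €162,400 cutoff, so the full €30,700 applies.
Childcare Subsidy: 11% of the €42,950 excess over €115,700 is €4,724.50 ≥ base, so the credit is €0.
Total: €30,700 + €0 = €30,700.

€30,700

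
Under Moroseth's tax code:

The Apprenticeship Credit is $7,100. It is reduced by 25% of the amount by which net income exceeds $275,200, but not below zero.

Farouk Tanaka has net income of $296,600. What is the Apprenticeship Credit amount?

Apprenticeship Credit: 25% of the $21,400 excess over $275,200 is $5,350; credit = $7,100 − $5,350 = $1,750.

$1,750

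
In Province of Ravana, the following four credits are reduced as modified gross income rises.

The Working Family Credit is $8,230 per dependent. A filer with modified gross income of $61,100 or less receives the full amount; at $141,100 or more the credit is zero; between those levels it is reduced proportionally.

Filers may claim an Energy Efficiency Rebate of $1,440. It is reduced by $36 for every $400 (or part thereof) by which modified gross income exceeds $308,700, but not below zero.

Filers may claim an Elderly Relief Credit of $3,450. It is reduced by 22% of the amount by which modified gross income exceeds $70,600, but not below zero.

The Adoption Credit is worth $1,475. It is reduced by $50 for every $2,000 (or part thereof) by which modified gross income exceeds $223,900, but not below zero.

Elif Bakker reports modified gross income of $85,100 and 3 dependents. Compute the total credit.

Working Family Credit: base = 3 × $8,230 = $24,690. $85,100 is $24,000 into a $80,000 phase-out range, leaving 56,000/80,000 of the credit: $24,690 × 56,000/80,000 = $17,283.
Energy Efficiency Rebate: $85,100 is at or below the $308,700 threshold, so the full $1,440 applies.
Elderly Relief Credit: 22% of the $14,500 excess over $70,600 is $3,190; credit = $3,450 − $3,190 = $260.
Adoption Credit: $85,100 is at or below the $223,900 threshold, so the full $1,475 applies.
Total: $17,283 + $1,440 + $260 + $1,475 = $20,458.

$20,458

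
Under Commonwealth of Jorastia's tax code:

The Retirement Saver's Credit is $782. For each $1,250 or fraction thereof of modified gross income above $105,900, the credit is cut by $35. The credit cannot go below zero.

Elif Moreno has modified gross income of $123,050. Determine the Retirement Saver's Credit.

$292

Retirement Saver's Credit: income exceeds $105,900 by $17,150, which is 14 full-or-partial $1,250 increments; reduction = 14 × $35 = $490, leaving $292.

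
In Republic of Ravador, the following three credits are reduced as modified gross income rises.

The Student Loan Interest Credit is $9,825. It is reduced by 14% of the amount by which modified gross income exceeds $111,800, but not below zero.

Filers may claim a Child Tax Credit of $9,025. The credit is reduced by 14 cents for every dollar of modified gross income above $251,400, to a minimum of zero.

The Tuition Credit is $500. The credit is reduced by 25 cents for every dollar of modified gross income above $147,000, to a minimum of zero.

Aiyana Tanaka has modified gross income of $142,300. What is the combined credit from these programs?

$15,080

Student Loan Interest Credit: 14% of the $30,500 excess over $111,800 is $4,270; credit = $9,825 − $4,270 = $5,555.
Child Tax Credit: $142,300 is at or below the $251,400 threshold, so the full $9,025 applies.
Tuition Credit: $142,300 is at or below the $147,000 threshold, so the full $500 applies.
Total: $5,555 + $9,025 + $500 = $15,080.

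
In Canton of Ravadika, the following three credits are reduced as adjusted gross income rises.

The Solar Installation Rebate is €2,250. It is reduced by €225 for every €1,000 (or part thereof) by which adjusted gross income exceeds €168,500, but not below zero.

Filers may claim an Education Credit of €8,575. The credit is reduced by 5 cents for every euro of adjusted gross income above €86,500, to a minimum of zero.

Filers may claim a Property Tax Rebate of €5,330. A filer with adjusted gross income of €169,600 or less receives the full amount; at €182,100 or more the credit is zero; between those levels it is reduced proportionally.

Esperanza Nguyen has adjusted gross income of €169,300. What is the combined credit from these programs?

Solar Installation Rebate: income exceeds €168,500 by €800, which is 1 full-or-partial €1,000 increment; reduction = 1 × €225 = €225, leaving €2,025.
Education Credit: 5% of the €82,800 excess over €86,500 is €4,140; credit = €8,575 − €4,140 = €4,435.
Property Tax Rebate: €169,300 is at or below the €169,600 threshold, so the full €5,330 applies.
Total: €2,025 + €4,435 + €5,330 = €11,790.

€11,790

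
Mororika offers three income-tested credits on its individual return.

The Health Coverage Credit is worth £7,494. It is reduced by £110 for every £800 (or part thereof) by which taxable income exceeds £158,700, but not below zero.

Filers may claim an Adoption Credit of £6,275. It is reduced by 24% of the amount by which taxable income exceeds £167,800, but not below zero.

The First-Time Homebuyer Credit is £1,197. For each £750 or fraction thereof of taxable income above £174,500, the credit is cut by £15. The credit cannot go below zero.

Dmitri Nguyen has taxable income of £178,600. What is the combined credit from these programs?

Health Coverage Credit: income exceeds £158,700 by £19,900, which is 25 full-or-partial £800 increments; reduction = 25 × £110 = £2,750, leaving £4,744.
Adoption Credit: 24% of the £10,800 excess over £167,800 is £2,592; credit = £6,275 − £2,592 = £3,683.
First-Time Homebuyer Credit: income exceeds £174,500 by £4,100, which is 6 full-or-partial £750 increments; reduction = 6 × £15 = £90, leaving £1,107.
Total: £4,744 + £3,683 + £1,107 = £9,534.

£9,534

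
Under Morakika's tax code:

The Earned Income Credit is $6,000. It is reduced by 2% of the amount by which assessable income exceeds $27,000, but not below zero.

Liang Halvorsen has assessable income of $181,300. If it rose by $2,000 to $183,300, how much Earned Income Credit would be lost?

$40

At $181,300 — 2% of the $154,300 excess over $27,000 is $3,086; credit = $6,000 − $3,086 = $2,914.
At $183,300 — 2% of the $156,300 excess over $27,000 is $3,126; credit = $6,000 − $3,126 = $2,874.
Lost: $2,914 − $2,874 = $40.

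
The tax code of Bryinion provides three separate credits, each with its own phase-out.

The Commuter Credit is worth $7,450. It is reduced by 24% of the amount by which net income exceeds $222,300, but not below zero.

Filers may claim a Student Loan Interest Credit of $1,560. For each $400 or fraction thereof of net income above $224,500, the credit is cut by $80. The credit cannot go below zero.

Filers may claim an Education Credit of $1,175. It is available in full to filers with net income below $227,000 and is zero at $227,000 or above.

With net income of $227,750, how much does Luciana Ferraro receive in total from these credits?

$6,982

Commuter Credit: 24% of the $5,450 excess over $222,300 is $1,308; credit = $7,450 − $1,308 = $6,142.
Student Loan Interest Credit: income exceeds $224,500 by $3,250, which is 9 full-or-partial $400 increments; reduction = 9 × $80 = $720, leaving $840.
Education Credit: $227,750 meets or exceeds the $227,000 cutoff, so the credit is $0.
Total: $6,142 + $840 + $0 = $6,982.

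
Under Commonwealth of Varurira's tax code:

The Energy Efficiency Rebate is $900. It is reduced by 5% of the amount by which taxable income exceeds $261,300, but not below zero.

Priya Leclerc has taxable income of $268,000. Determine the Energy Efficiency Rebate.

Energy Efficiency Rebate: 5% of the $6,700 excess over $261,300 is $335; credit = $900 − $335 = $565.

$565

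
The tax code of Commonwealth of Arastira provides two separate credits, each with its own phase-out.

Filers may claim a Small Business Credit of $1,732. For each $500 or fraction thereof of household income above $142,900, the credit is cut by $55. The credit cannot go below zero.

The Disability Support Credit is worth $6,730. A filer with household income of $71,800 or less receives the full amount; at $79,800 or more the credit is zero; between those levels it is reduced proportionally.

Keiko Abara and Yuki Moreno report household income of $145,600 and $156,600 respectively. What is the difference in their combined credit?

Keiko ($145,600): Small Business Credit: income exceeds $142,900 by $2,700, which is 6 full-or-partial $500 increments; reduction = 6 × $55 = $330, leaving $1,402. Disability Support Credit: $145,600 is at or above $79,800, so the credit is $0. total $1,402 + $0 = $1,402
Yuki ($156,600): Small Business Credit: income exceeds $142,900 by $13,700, which is 28 full-or-partial $500 increments; reduction = 28 × $55 = $1,540, leaving $192. Disability Support Credit: $156,600 is at or above $79,800, so the credit is $0. total $192 + $0 = $192
Difference: |$1,402 − $192| = $1,210.

$1,210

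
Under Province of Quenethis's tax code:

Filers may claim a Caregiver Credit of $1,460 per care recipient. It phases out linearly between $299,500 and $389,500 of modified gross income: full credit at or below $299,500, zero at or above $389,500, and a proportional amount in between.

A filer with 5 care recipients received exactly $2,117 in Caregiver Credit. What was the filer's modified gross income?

$363,400

Full credit = 5 × $1,460 = $7,300.
$2,117 is 2,117/7,300 of the full $7,300, so 5,183/7,300 of the $90,000 range has been used: income = $299,500 + $90,000 × 5,183/7,300 = $363,400.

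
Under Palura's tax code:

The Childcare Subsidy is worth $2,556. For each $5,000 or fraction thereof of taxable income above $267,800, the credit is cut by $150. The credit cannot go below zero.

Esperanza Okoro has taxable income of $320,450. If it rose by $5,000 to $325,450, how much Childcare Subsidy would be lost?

$150

At $320,450 — income exceeds $267,800 by $52,650, which is 11 full-or-partial $5,000 increments; reduction = 11 × $150 = $1,650, leaving $906.
At $325,450 — income exceeds $267,800 by $57,650, which is 12 full-or-partial $5,000 increments; reduction = 12 × $150 = $1,800, leaving $756.
Lost: $906 − $756 = $150.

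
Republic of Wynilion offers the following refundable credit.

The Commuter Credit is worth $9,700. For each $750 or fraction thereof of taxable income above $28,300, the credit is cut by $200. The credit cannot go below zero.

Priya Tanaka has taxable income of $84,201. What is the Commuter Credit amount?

Commuter Credit: income exceeds $28,300 by $55,901 → 75 increments × $200 = $15,000 ≥ base, so the credit is $0.

$0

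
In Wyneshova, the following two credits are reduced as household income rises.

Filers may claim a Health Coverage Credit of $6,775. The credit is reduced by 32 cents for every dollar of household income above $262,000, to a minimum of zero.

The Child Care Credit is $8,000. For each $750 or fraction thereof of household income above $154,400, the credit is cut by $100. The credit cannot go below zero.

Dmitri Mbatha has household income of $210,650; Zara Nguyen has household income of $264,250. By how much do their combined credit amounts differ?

$1,220

Dmitri ($210,650): Health Coverage Credit: $210,650 is at or below the $262,000 threshold, so the full $6,775 applies. Child Care Credit: income exceeds $154,400 by $56,250, which is 75 full-or-partial $750 increments; reduction = 75 × $100 = $7,500, leaving $500. total $6,775 + $500 = $7,275
Zara ($264,250): Health Coverage Credit: 32% of the $2,250 excess over $262,000 is $720; credit = $6,775 − $720 = $6,055. Child Care Credit: income exceeds $154,400 by $109,850 → 147 increments × $100 = $14,700 ≥ base, so the credit is $0. total $6,055 + $0 = $6,055
Difference: |$7,275 − $6,055| = $1,220.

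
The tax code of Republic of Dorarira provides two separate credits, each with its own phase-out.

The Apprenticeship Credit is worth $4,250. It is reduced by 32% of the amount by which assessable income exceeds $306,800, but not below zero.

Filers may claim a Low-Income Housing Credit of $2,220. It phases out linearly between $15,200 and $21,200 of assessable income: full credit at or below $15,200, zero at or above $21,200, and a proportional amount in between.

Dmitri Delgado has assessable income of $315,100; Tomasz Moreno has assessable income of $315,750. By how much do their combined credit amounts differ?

Dmitri ($315,100): Apprenticeship Credit: 32% of the $8,300 excess over $306,800 is $2,656; credit = $4,250 − $2,656 = $1,594. Low-Income Housing Credit: $315,100 is at or above $21,200, so the credit is $0. total $1,594 + $0 = $1,594
Tomasz ($315,750): Apprenticeship Credit: 32% of the $8,950 excess over $306,800 is $2,864; credit = $4,250 − $2,864 = $1,386. Low-Income Housing Credit: $315,750 is at or above $21,200, so the credit is $0. total $1,386 + $0 = $1,386
Difference: |$1,594 − $1,386| = $208.

$208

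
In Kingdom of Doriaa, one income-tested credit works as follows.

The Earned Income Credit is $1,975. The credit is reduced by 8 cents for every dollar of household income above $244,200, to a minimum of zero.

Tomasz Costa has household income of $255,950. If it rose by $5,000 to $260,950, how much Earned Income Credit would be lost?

$400

At $255,950 — 8% of the $11,750 excess over $244,200 is $940; credit = $1,975 − $940 = $1,035.
At $260,950 — 8% of the $16,750 excess over $244,200 is $1,340; credit = $1,975 − $1,340 = $635.
Lost: $1,035 − $635 = $400.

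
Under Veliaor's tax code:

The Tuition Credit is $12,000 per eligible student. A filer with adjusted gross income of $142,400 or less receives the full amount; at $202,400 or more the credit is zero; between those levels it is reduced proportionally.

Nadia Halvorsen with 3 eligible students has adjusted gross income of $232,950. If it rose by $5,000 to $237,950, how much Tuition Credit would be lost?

At $232,950 — base = 3 × $12,000 = $36,000. $232,950 is at or above $202,400, so the credit is $0.
At $237,950 — base = 3 × $12,000 = $36,000. $237,950 is at or above $202,400, so the credit is $0.
Lost: $0 − $0 = $0.

$0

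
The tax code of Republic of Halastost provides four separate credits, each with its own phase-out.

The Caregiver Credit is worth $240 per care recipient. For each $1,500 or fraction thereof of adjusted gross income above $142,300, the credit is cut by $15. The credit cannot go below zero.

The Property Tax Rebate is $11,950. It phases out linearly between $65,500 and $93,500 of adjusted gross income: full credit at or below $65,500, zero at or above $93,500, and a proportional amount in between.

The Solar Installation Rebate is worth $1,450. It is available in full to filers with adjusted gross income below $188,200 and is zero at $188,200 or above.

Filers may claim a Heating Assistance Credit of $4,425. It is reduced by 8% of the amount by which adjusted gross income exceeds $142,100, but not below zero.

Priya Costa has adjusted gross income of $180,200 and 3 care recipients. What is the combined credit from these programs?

$3,157

Caregiver Credit: base = 3 × $240 = $720. income exceeds $142,300 by $37,900, which is 26 full-or-partial $1,500 increments; reduction = 26 × $15 = $390, leaving $330.
Property Tax Rebate: $180,200 is at or above $93,500, so the credit is $0.
Solar Installation Rebate: $180,200 is below the $188,200 cutoff, so the full $1,450 applies.
Heating Assistance Credit: 8% of the $38,100 excess over $142,100 is $3,048; credit = $4,425 − $3,048 = $1,377.
Total: $330 + $0 + $1,450 + $1,377 = $3,157.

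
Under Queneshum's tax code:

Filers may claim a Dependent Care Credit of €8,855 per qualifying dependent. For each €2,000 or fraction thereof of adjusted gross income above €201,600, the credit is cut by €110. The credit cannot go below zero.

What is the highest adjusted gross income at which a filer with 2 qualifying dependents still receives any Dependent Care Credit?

Full credit = 2 × €8,855 = €17,710.
After 160 increments the reduction is 160 × €110 = €17,600, leaving €110; one more increment wipes it out. Increment 160 ends at excess 160 × €2,000 = €320,000, so the highest qualifying income is €201,600 + €320,000 = €521,600.

€521,600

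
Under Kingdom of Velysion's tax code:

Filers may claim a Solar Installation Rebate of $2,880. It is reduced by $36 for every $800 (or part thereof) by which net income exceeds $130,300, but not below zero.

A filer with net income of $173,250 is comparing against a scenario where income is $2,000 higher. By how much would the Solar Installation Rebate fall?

$108

At $173,250 — income exceeds $130,300 by $42,950, which is 54 full-or-partial $800 increments; reduction = 54 × $36 = $1,944, leaving $936.
At $175,250 — income exceeds $130,300 by $44,950, which is 57 full-or-partial $800 increments; reduction = 57 × $36 = $2,052, leaving $828.
Lost: $936 − $828 = $108.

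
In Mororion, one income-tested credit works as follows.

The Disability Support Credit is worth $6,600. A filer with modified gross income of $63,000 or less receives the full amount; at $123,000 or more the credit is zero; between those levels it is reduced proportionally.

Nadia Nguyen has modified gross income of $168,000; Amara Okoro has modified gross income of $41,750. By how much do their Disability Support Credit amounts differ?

Nadia ($168,000): Disability Support Credit: $168,000 is at or above $123,000, so the credit is $0.
Amara ($41,750): Disability Support Credit: $41,750 is at or below the $63,000 threshold, so the full $6,600 applies.
Difference: |$0 − $6,600| = $6,600.

$6,600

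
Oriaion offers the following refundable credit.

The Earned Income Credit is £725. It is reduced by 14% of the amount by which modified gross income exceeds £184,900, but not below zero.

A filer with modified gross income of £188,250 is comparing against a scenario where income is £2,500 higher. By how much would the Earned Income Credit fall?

£256

At £188,250 — 14% of the £3,350 excess over £184,900 is £469; credit = £725 − £469 = £256.
At £190,750 — 14% of the £5,850 excess over £184,900 is £819 ≥ base, so the credit is £0.
Lost: £256 − £0 = £256.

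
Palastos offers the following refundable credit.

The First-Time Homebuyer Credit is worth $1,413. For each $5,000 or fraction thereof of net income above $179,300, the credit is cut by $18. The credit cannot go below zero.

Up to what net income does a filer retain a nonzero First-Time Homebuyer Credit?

After 78 increments the reduction is 78 × $18 = $1,404, leaving $9; one more increment wipes it out. Increment 78 ends at excess 78 × $5,000 = $390,000, so the highest qualifying income is $179,300 + $390,000 = $569,300.

$569,300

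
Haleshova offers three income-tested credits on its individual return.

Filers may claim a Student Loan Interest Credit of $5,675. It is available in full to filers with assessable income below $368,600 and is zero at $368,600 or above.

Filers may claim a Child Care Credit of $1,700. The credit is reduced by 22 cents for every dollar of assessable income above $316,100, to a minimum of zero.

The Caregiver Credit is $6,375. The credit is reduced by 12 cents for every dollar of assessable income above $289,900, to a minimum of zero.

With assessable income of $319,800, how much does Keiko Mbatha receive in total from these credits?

$9,348

Student Loan Interest Credit: $319,800 is below the $368,600 cutoff, so the full $5,675 applies.
Child Care Credit: 22% of the $3,700 excess over $316,100 is $814; credit = $1,700 − $814 = $886.
Caregiver Credit: 12% of the $29,900 excess over $289,900 is $3,588; credit = $6,375 − $3,588 = $2,787.
Total: $5,675 + $886 + $2,787 = $9,348.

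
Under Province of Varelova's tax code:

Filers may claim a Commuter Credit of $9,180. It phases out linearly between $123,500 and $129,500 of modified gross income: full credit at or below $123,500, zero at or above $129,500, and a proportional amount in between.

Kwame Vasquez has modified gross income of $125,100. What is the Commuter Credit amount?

Commuter Credit: $125,100 is $1,600 into a $6,000 phase-out range, leaving 4,400/6,000 of the credit: $9,180 × 4,400/6,000 = $6,732.

$6,732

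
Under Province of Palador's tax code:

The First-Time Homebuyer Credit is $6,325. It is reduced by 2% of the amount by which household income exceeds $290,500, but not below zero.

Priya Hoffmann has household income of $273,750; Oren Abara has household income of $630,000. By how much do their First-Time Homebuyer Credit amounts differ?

Priya ($273,750): First-Time Homebuyer Credit: $273,750 is at or below the $290,500 threshold, so the full $6,325 applies.
Oren ($630,000): First-Time Homebuyer Credit: 2% of the $339,500 excess over $290,500 is $6,790 ≥ base, so the credit is $0.
Difference: |$6,325 − $0| = $6,325.

$6,325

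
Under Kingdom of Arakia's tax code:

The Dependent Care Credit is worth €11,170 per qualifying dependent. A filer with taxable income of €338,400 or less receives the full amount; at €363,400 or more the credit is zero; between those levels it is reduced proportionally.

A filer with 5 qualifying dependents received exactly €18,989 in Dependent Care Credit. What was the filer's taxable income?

€354,900

Full credit = 5 × €11,170 = €55,850.
€18,989 is 18,989/55,850 of the full €55,850, so 36,861/55,850 of the €25,000 range has been used: income = €338,400 + €25,000 × 36,861/55,850 = €354,900.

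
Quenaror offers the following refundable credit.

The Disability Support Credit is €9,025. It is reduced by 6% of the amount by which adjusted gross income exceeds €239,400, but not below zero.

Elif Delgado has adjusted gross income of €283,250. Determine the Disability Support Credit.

Disability Support Credit: 6% of the €43,850 excess over €239,400 is €2,631; credit = €9,025 − €2,631 = €6,394.

€6,394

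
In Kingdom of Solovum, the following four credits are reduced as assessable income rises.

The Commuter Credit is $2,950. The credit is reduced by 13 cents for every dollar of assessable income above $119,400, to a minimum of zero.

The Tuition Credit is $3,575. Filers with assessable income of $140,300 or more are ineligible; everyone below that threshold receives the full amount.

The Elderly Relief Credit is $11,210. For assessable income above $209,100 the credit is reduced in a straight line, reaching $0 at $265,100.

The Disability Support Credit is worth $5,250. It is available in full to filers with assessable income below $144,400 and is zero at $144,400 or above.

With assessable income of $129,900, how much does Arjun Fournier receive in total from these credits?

$21,620

Commuter Credit: 13% of the $10,500 excess over $119,400 is $1,365; credit = $2,950 − $1,365 = $1,585.
Tuition Credit: $129,900 is below the $140,300 cutoff, so the full $3,575 applies.
Elderly Relief Credit: $129,900 is at or below the $209,100 threshold, so the full $11,210 applies.
Disability Support Credit: $129,900 is below the $144,400 cutoff, so the full $5,250 applies.
Total: $1,585 + $3,575 + $11,210 + $5,250 = $21,620.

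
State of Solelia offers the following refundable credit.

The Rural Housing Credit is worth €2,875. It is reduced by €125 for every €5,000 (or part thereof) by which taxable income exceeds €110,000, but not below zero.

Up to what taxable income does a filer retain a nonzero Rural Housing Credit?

€220,000

After 22 increments the reduction is 22 × €125 = €2,750, leaving €125; one more increment wipes it out. Increment 22 ends at excess 22 × €5,000 = €110,000, so the highest qualifying income is €110,000 + €110,000 = €220,000.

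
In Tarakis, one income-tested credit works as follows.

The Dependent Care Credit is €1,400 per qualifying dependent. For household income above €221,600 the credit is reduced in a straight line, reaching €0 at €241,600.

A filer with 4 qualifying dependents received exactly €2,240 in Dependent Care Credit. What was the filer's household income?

€233,600

Full credit = 4 × €1,400 = €5,600.
€2,240 is 2,240/5,600 of the full €5,600, so 3,360/5,600 of the €20,000 range has been used: income = €221,600 + €20,000 × 3,360/5,600 = €233,600.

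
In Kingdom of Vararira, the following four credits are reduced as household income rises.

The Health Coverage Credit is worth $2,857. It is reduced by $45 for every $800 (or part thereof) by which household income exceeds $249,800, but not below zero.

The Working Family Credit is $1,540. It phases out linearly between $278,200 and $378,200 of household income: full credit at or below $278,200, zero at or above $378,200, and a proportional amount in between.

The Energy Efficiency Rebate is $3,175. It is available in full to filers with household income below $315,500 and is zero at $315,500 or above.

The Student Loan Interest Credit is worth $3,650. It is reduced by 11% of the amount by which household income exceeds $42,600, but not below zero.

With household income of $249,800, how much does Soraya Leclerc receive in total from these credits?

$7,572

Health Coverage Credit: $249,800 is at or below the $249,800 threshold, so the full $2,857 applies.
Working Family Credit: $249,800 is at or below the $278,200 threshold, so the full $1,540 applies.
Energy Efficiency Rebate: $249,800 is below the $315,500 cutoff, so the full $3,175 applies.
Student Loan Interest Credit: 11% of the $207,200 excess over $42,600 is $22,792 ≥ base, so the credit is $0.
Total: $2,857 + $1,540 + $3,175 + $0 = $7,572.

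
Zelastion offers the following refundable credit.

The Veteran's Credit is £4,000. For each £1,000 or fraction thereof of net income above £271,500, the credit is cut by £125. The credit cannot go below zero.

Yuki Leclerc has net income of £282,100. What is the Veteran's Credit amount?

£2,625

Veteran's Credit: income exceeds £271,500 by £10,600, which is 11 full-or-partial £1,000 increments; reduction = 11 × £125 = £1,375, leaving £2,625.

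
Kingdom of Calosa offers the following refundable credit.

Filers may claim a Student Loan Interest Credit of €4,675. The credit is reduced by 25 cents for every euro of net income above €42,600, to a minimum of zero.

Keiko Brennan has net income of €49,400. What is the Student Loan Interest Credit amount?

€2,975

Student Loan Interest Credit: 25% of the €6,800 excess over €42,600 is €1,700; credit = €4,675 − €1,700 = €2,975.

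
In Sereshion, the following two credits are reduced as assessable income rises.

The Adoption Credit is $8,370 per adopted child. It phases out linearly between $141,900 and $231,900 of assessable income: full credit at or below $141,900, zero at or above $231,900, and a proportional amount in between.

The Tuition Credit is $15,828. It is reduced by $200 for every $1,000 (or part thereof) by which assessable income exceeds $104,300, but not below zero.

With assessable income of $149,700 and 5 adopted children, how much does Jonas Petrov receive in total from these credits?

$44,851

Adoption Credit: base = 5 × $8,370 = $41,850. $149,700 is $7,800 into a $90,000 phase-out range, leaving 82,200/90,000 of the credit: $41,850 × 82,200/90,000 = $38,223.
Tuition Credit: income exceeds $104,300 by $45,400, which is 46 full-or-partial $1,000 increments; reduction = 46 × $200 = $9,200, leaving $6,628.
Total: $38,223 + $6,628 = $44,851.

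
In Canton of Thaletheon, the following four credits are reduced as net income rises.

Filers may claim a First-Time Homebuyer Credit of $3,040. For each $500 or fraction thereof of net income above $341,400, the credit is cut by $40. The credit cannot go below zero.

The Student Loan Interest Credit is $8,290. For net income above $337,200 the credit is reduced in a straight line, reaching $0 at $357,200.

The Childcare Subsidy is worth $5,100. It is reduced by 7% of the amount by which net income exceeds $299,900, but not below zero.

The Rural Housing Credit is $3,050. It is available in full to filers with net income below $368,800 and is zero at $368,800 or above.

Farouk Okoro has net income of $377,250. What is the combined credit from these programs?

First-Time Homebuyer Credit: income exceeds $341,400 by $35,850, which is 72 full-or-partial $500 increments; reduction = 72 × $40 = $2,880, leaving $160.
Student Loan Interest Credit: $377,250 is at or above $357,200, so the credit is $0.
Childcare Subsidy: 7% of the $77,350 excess over $299,900 is $5,414.50 ≥ base, so the credit is $0.
Rural Housing Credit: $377,250 meets or exceeds the $368,800 cutoff, so the credit is $0.
Total: $160 + $0 + $0 + $0 = $160.

$160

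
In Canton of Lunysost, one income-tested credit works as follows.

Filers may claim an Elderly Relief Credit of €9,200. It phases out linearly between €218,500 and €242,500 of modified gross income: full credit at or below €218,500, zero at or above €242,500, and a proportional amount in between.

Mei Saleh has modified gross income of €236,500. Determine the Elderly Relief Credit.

Elderly Relief Credit: €236,500 is €18,000 into a €24,000 phase-out range, leaving 6,000/24,000 of the credit: €9,200 × 6,000/24,000 = €2,300.

€2,300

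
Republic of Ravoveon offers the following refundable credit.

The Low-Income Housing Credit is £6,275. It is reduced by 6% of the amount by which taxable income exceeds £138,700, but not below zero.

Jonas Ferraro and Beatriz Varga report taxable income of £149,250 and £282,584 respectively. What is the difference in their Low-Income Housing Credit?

£5,642

Jonas (£149,250): Low-Income Housing Credit: 6% of the £10,550 excess over £138,700 is £633; credit = £6,275 − £633 = £5,642.
Beatriz (£282,584): Low-Income Housing Credit: 6% of the £143,884 excess over £138,700 is £8,633.04 ≥ base, so the credit is £0.
Difference: |£5,642 − £0| = £5,642.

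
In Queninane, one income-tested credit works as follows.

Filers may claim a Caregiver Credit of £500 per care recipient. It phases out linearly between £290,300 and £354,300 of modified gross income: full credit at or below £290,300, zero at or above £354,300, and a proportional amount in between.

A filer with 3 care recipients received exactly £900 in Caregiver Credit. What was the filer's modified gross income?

£315,900

Full credit = 3 × £500 = £1,500.
£900 is 900/1,500 of the full £1,500, so 600/1,500 of the £64,000 range has been used: income = £290,300 + £64,000 × 600/1,500 = £315,900.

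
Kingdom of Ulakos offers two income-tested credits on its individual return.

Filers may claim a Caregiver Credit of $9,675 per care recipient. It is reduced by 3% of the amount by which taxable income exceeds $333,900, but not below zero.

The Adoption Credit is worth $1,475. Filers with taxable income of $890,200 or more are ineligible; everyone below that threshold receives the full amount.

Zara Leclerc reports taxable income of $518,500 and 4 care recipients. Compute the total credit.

Caregiver Credit: base = 4 × $9,675 = $38,700. 3% of the $184,600 excess over $333,900 is $5,538; credit = $38,700 − $5,538 = $33,162.
Adoption Credit: $518,500 is below the $890,200 cutoff, so the full $1,475 applies.
Total: $33,162 + $1,475 = $34,637.

$34,637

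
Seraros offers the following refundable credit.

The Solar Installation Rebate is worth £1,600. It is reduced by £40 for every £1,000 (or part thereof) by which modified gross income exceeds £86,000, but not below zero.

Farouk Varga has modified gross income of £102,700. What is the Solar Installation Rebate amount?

Solar Installation Rebate: income exceeds £86,000 by £16,700, which is 17 full-or-partial £1,000 increments; reduction = 17 × £40 = £680, leaving £920.

£920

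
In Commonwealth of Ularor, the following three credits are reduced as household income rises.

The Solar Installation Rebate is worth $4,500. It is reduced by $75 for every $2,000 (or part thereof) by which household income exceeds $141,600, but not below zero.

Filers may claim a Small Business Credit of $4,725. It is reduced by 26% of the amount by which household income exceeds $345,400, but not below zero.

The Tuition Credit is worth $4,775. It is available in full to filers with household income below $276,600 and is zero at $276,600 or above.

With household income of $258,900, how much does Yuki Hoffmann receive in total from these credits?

$9,575

Solar Installation Rebate: income exceeds $141,600 by $117,300, which is 59 full-or-partial $2,000 increments; reduction = 59 × $75 = $4,425, leaving $75.
Small Business Credit: $258,900 is at or below the $345,400 threshold, so the full $4,725 applies.
Tuition Credit: $258,900 is below the $276,600 cutoff, so the full $4,775 applies.
Total: $75 + $4,725 + $4,775 = $9,575.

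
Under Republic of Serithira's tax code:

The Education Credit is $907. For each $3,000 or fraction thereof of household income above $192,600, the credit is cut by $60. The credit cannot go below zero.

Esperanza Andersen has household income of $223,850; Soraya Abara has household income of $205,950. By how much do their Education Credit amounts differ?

Esperanza ($223,850): Education Credit: income exceeds $192,600 by $31,250, which is 11 full-or-partial $3,000 increments; reduction = 11 × $60 = $660, leaving $247.
Soraya ($205,950): Education Credit: income exceeds $192,600 by $13,350, which is 5 full-or-partial $3,000 increments; reduction = 5 × $60 = $300, leaving $607.
Difference: |$247 − $607| = $360.

$360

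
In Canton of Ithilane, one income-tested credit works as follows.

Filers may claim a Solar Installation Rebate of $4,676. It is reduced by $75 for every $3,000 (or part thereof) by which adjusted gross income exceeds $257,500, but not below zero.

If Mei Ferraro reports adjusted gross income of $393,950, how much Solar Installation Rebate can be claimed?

Solar Installation Rebate: income exceeds $257,500 by $136,450, which is 46 full-or-partial $3,000 increments; reduction = 46 × $75 = $3,450, leaving $1,226.

$1,226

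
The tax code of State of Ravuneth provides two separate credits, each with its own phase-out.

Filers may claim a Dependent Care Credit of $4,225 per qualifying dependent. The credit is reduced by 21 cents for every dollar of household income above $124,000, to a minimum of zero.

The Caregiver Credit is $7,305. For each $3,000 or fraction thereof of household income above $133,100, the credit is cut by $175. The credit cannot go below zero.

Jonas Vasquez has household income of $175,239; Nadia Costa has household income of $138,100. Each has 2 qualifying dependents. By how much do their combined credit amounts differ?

$7,764

Jonas ($175,239): Dependent Care Credit: base = 2 × $4,225 = $8,450. 21% of the $51,239 excess over $124,000 is $10,760.19 ≥ base, so the credit is $0. Caregiver Credit: income exceeds $133,100 by $42,139, which is 15 full-or-partial $3,000 increments; reduction = 15 × $175 = $2,625, leaving $4,680. total $0 + $4,680 = $4,680
Nadia ($138,100): Dependent Care Credit: base = 2 × $4,225 = $8,450. 21% of the $14,100 excess over $124,000 is $2,961; credit = $8,450 − $2,961 = $5,489. Caregiver Credit: income exceeds $133,100 by $5,000, which is 2 full-or-partial $3,000 increments; reduction = 2 × $175 = $350, leaving $6,955. total $5,489 + $6,955 = $12,444
Difference: |$4,680 − $12,444| = $7,764.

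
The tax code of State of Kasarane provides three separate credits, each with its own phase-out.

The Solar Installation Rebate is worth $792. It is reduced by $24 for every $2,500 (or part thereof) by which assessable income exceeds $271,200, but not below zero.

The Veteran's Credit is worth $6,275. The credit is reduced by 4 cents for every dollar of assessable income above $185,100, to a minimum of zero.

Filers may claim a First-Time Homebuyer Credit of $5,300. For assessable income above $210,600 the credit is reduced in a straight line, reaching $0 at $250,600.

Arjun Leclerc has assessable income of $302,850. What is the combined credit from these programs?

Solar Installation Rebate: income exceeds $271,200 by $31,650, which is 13 full-or-partial $2,500 increments; reduction = 13 × $24 = $312, leaving $480.
Veteran's Credit: 4% of the $117,750 excess over $185,100 is $4,710; credit = $6,275 − $4,710 = $1,565.
First-Time Homebuyer Credit: $302,850 is at or above $250,600, so the credit is $0.
Total: $480 + $1,565 + $0 = $2,045.

$2,045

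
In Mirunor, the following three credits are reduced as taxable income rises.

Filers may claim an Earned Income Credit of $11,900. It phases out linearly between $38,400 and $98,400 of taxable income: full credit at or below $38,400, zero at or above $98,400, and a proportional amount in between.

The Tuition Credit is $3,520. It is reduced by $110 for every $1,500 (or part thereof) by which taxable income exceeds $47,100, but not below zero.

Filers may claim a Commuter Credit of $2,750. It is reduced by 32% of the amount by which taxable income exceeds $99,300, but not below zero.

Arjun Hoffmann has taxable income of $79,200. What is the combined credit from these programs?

$7,658

Earned Income Credit: $79,200 is $40,800 into a $60,000 phase-out range, leaving 19,200/60,000 of the credit: $11,900 × 19,200/60,000 = $3,808.
Tuition Credit: income exceeds $47,100 by $32,100, which is 22 full-or-partial $1,500 increments; reduction = 22 × $110 = $2,420, leaving $1,100.
Commuter Credit: $79,200 is at or below the $99,300 threshold, so the full $2,750 applies.
Total: $3,808 + $1,100 + $2,750 = $7,658.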